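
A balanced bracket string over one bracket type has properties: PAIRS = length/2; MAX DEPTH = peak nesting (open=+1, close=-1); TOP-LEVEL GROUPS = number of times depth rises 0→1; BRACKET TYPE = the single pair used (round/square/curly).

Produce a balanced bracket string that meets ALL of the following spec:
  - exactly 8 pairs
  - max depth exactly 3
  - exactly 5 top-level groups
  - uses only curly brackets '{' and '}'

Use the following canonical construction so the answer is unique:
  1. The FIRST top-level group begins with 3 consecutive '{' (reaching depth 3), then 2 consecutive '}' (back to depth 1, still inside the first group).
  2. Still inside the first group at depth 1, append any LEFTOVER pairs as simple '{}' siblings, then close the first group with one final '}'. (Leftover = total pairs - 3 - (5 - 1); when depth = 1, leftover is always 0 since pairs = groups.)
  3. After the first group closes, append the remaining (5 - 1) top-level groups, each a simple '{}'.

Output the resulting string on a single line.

Spec: pairs=8 depth=3 groups=5
Leftover pairs = 8 - 3 - (5-1) = 1
First group: deep chain of depth 3 + 1 sibling pairs
Remaining 4 groups: simple '{}' each

Answer: {{{}}{}}{}{}{}{}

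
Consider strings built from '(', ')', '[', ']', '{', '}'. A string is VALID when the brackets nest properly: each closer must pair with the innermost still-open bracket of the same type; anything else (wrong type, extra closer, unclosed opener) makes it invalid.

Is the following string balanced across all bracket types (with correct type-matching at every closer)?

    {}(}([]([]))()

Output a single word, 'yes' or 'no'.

Answer: no

Derivation:
pos 0: push '{'; stack = {
pos 1: '}' matches '{'; pop; stack = (empty)
pos 2: push '('; stack = (
pos 3: saw closer '}' but top of stack is '(' (expected ')') → INVALID
Verdict: type mismatch at position 3: '}' closes '(' → no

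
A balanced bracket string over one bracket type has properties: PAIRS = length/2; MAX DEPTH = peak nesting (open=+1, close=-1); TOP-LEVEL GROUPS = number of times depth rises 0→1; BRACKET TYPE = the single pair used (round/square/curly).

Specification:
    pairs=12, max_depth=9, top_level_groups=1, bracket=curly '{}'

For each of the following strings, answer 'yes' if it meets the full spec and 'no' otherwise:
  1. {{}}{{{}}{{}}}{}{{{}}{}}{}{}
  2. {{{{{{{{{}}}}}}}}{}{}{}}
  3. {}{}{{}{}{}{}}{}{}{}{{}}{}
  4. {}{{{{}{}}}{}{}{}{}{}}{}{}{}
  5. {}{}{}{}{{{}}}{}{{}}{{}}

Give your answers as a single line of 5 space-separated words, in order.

String 1 '{{}}{{{}}{{}}}{}{{{}}{}}{}{}': depth seq [1 2 1 0 1 2 3 2 1 2 3 2 1 0 1 0 1 2 3 2 1 2 1 0 1 0 1 0]
  -> pairs=14 depth=3 groups=6 -> no
String 2 '{{{{{{{{{}}}}}}}}{}{}{}}': depth seq [1 2 3 4 5 6 7 8 9 8 7 6 5 4 3 2 1 2 1 2 1 2 1 0]
  -> pairs=12 depth=9 groups=1 -> yes
String 3 '{}{}{{}{}{}{}}{}{}{}{{}}{}': depth seq [1 0 1 0 1 2 1 2 1 2 1 2 1 0 1 0 1 0 1 0 1 2 1 0 1 0]
  -> pairs=13 depth=2 groups=8 -> no
String 4 '{}{{{{}{}}}{}{}{}{}{}}{}{}{}': depth seq [1 0 1 2 3 4 3 4 3 2 1 2 1 2 1 2 1 2 1 2 1 0 1 0 1 0 1 0]
  -> pairs=14 depth=4 groups=5 -> no
String 5 '{}{}{}{}{{{}}}{}{{}}{{}}': depth seq [1 0 1 0 1 0 1 0 1 2 3 2 1 0 1 0 1 2 1 0 1 2 1 0]
  -> pairs=12 depth=3 groups=8 -> no

Answer: no yes no no no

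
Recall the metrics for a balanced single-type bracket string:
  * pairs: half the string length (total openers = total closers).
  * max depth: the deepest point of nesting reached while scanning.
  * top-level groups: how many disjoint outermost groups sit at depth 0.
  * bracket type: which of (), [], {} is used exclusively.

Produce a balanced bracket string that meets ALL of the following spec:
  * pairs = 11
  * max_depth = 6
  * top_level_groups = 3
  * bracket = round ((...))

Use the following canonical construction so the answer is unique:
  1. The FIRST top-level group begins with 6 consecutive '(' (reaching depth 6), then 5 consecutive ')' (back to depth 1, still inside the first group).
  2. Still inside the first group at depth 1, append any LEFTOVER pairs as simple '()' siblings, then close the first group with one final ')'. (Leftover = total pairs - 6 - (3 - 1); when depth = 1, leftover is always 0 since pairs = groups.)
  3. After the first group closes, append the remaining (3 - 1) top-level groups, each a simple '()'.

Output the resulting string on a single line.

Answer: (((((()))))()()())()()

Derivation:
Spec: pairs=11 depth=6 groups=3
Leftover pairs = 11 - 6 - (3-1) = 3
First group: deep chain of depth 6 + 3 sibling pairs
Remaining 2 groups: simple '()' each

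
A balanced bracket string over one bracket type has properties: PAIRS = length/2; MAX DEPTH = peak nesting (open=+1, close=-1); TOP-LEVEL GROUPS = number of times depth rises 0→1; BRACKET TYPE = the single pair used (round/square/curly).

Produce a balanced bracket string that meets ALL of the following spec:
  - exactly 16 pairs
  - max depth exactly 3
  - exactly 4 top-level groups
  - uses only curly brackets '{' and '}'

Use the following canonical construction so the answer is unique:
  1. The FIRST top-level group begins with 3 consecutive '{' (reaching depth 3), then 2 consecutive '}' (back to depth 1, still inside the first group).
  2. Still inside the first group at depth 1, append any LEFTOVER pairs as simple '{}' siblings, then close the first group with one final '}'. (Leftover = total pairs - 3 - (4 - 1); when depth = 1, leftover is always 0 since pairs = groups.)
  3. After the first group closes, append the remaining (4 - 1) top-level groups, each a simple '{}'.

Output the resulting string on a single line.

Spec: pairs=16 depth=3 groups=4
Leftover pairs = 16 - 3 - (4-1) = 10
First group: deep chain of depth 3 + 10 sibling pairs
Remaining 3 groups: simple '{}' each

Answer: {{{}}{}{}{}{}{}{}{}{}{}{}}{}{}{}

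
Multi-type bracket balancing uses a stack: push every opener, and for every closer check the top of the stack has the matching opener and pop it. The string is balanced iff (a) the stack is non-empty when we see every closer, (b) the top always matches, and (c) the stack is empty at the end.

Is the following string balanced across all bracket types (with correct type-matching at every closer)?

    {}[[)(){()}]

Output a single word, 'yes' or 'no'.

pos 0: push '{'; stack = {
pos 1: '}' matches '{'; pop; stack = (empty)
pos 2: push '['; stack = [
pos 3: push '['; stack = [[
pos 4: saw closer ')' but top of stack is '[' (expected ']') → INVALID
Verdict: type mismatch at position 4: ')' closes '[' → no

Answer: no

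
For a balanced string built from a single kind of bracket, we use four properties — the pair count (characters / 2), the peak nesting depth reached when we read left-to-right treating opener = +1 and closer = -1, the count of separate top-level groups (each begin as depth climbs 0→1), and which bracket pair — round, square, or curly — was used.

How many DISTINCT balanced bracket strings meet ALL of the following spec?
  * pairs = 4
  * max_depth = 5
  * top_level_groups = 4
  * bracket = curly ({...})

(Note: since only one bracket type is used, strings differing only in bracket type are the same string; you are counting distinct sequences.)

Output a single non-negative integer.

Spec: pairs=4 depth=5 groups=4
Count(depth <= 5) = 1
Count(depth <= 4) = 1
Count(depth == 5) = 1 - 1 = 0

Answer: 0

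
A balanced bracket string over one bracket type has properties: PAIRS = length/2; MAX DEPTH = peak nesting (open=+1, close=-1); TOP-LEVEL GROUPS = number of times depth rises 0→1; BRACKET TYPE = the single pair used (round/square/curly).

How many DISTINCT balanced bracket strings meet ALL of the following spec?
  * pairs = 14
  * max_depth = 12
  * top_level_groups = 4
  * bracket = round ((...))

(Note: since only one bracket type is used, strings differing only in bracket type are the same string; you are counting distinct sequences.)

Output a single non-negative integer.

Answer: 0

Derivation:
Spec: pairs=14 depth=12 groups=4
Count(depth <= 12) = 326876
Count(depth <= 11) = 326876
Count(depth == 12) = 326876 - 326876 = 0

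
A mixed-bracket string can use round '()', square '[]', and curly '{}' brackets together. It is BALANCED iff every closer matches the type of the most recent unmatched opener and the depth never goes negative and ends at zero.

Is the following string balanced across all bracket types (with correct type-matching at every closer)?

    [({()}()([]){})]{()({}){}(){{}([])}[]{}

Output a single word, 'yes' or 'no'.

Answer: no

Derivation:
pos 0: push '['; stack = [
pos 1: push '('; stack = [(
pos 2: push '{'; stack = [({
pos 3: push '('; stack = [({(
pos 4: ')' matches '('; pop; stack = [({
pos 5: '}' matches '{'; pop; stack = [(
pos 6: push '('; stack = [((
pos 7: ')' matches '('; pop; stack = [(
pos 8: push '('; stack = [((
pos 9: push '['; stack = [(([
pos 10: ']' matches '['; pop; stack = [((
pos 11: ')' matches '('; pop; stack = [(
pos 12: push '{'; stack = [({
pos 13: '}' matches '{'; pop; stack = [(
pos 14: ')' matches '('; pop; stack = [
pos 15: ']' matches '['; pop; stack = (empty)
pos 16: push '{'; stack = {
pos 17: push '('; stack = {(
pos 18: ')' matches '('; pop; stack = {
pos 19: push '('; stack = {(
pos 20: push '{'; stack = {({
pos 21: '}' matches '{'; pop; stack = {(
pos 22: ')' matches '('; pop; stack = {
pos 23: push '{'; stack = {{
pos 24: '}' matches '{'; pop; stack = {
pos 25: push '('; stack = {(
pos 26: ')' matches '('; pop; stack = {
pos 27: push '{'; stack = {{
pos 28: push '{'; stack = {{{
pos 29: '}' matches '{'; pop; stack = {{
pos 30: push '('; stack = {{(
pos 31: push '['; stack = {{([
pos 32: ']' matches '['; pop; stack = {{(
pos 33: ')' matches '('; pop; stack = {{
pos 34: '}' matches '{'; pop; stack = {
pos 35: push '['; stack = {[
pos 36: ']' matches '['; pop; stack = {
pos 37: push '{'; stack = {{
pos 38: '}' matches '{'; pop; stack = {
end: stack still non-empty ({) → INVALID
Verdict: unclosed openers at end: { → no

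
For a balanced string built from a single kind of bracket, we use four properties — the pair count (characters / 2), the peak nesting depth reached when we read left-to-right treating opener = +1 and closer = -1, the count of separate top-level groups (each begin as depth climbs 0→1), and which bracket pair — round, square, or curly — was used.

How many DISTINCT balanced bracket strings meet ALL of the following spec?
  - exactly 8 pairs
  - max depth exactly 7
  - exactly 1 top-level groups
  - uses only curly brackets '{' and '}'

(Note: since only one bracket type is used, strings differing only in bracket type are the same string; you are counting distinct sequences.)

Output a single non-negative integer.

Spec: pairs=8 depth=7 groups=1
Count(depth <= 7) = 428
Count(depth <= 6) = 417
Count(depth == 7) = 428 - 417 = 11

Answer: 11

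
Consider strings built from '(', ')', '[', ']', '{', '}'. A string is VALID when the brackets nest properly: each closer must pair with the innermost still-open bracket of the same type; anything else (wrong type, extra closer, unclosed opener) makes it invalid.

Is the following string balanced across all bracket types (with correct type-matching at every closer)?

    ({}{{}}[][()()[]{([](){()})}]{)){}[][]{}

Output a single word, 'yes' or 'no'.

Answer: no

Derivation:
pos 0: push '('; stack = (
pos 1: push '{'; stack = ({
pos 2: '}' matches '{'; pop; stack = (
pos 3: push '{'; stack = ({
pos 4: push '{'; stack = ({{
pos 5: '}' matches '{'; pop; stack = ({
pos 6: '}' matches '{'; pop; stack = (
pos 7: push '['; stack = ([
pos 8: ']' matches '['; pop; stack = (
pos 9: push '['; stack = ([
pos 10: push '('; stack = ([(
pos 11: ')' matches '('; pop; stack = ([
pos 12: push '('; stack = ([(
pos 13: ')' matches '('; pop; stack = ([
pos 14: push '['; stack = ([[
pos 15: ']' matches '['; pop; stack = ([
pos 16: push '{'; stack = ([{
pos 17: push '('; stack = ([{(
pos 18: push '['; stack = ([{([
pos 19: ']' matches '['; pop; stack = ([{(
pos 20: push '('; stack = ([{((
pos 21: ')' matches '('; pop; stack = ([{(
pos 22: push '{'; stack = ([{({
pos 23: push '('; stack = ([{({(
pos 24: ')' matches '('; pop; stack = ([{({
pos 25: '}' matches '{'; pop; stack = ([{(
pos 26: ')' matches '('; pop; stack = ([{
pos 27: '}' matches '{'; pop; stack = ([
pos 28: ']' matches '['; pop; stack = (
pos 29: push '{'; stack = ({
pos 30: saw closer ')' but top of stack is '{' (expected '}') → INVALID
Verdict: type mismatch at position 30: ')' closes '{' → no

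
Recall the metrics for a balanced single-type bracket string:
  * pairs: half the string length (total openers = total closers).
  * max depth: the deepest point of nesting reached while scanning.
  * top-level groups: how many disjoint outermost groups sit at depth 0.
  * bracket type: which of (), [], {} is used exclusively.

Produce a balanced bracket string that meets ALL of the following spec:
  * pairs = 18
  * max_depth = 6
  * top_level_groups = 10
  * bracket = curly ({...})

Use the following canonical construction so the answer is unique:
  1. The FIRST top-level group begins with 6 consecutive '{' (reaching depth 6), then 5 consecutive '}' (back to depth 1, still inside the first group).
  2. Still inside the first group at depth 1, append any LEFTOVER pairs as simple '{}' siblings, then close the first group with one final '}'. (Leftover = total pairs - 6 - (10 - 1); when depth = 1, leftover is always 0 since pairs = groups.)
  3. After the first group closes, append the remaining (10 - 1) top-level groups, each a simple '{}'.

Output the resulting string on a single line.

Spec: pairs=18 depth=6 groups=10
Leftover pairs = 18 - 6 - (10-1) = 3
First group: deep chain of depth 6 + 3 sibling pairs
Remaining 9 groups: simple '{}' each

Answer: {{{{{{}}}}}{}{}{}}{}{}{}{}{}{}{}{}{}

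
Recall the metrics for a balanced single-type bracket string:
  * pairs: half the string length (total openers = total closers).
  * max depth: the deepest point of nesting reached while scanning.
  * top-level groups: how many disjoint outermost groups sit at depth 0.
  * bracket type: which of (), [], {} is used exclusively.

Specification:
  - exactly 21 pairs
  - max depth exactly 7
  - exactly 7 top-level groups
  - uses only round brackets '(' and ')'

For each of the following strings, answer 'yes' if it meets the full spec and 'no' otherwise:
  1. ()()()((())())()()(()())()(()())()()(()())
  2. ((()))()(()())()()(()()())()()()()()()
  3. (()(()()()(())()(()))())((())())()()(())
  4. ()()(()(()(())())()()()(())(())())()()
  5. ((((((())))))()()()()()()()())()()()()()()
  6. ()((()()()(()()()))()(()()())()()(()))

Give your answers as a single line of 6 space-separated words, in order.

String 1 '()()()((())())()()(()())()(()())()()(()())': depth seq [1 0 1 0 1 0 1 2 3 2 1 2 1 0 1 0 1 0 1 2 1 2 1 0 1 0 1 2 1 2 1 0 1 0 1 0 1 2 1 2 1 0]
  -> pairs=21 depth=3 groups=12 -> no
String 2 '((()))()(()())()()(()()())()()()()()()': depth seq [1 2 3 2 1 0 1 0 1 2 1 2 1 0 1 0 1 0 1 2 1 2 1 2 1 0 1 0 1 0 1 0 1 0 1 0 1 0]
  -> pairs=19 depth=3 groups=12 -> no
String 3 '(()(()()()(())()(()))())((())())()()(())': depth seq [1 2 1 2 3 2 3 2 3 2 3 4 3 2 3 2 3 4 3 2 1 2 1 0 1 2 3 2 1 2 1 0 1 0 1 0 1 2 1 0]
  -> pairs=20 depth=4 groups=5 -> no
String 4 '()()(()(()(())())()()()(())(())())()()': depth seq [1 0 1 0 1 2 1 2 3 2 3 4 3 2 3 2 1 2 1 2 1 2 1 2 3 2 1 2 3 2 1 2 1 0 1 0 1 0]
  -> pairs=19 depth=4 groups=5 -> no
String 5 '((((((())))))()()()()()()()())()()()()()()': depth seq [1 2 3 4 5 6 7 6 5 4 3 2 1 2 1 2 1 2 1 2 1 2 1 2 1 2 1 2 1 0 1 0 1 0 1 0 1 0 1 0 1 0]
  -> pairs=21 depth=7 groups=7 -> yes
String 6 '()((()()()(()()()))()(()()())()()(()))': depth seq [1 0 1 2 3 2 3 2 3 2 3 4 3 4 3 4 3 2 1 2 1 2 3 2 3 2 3 2 1 2 1 2 1 2 3 2 1 0]
  -> pairs=19 depth=4 groups=2 -> no

Answer: no no no no yes no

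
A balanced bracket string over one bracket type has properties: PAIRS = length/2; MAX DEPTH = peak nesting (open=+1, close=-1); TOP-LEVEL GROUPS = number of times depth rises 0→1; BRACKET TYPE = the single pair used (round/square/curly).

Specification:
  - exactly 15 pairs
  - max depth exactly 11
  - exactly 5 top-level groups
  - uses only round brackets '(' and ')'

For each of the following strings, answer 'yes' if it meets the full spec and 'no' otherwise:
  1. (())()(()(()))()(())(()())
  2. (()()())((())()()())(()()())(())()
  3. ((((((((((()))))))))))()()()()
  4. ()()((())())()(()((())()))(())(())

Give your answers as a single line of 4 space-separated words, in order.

Answer: no no yes no

Derivation:
String 1 '(())()(()(()))()(())(()())': depth seq [1 2 1 0 1 0 1 2 1 2 3 2 1 0 1 0 1 2 1 0 1 2 1 2 1 0]
  -> pairs=13 depth=3 groups=6 -> no
String 2 '(()()())((())()()())(()()())(())()': depth seq [1 2 1 2 1 2 1 0 1 2 3 2 1 2 1 2 1 2 1 0 1 2 1 2 1 2 1 0 1 2 1 0 1 0]
  -> pairs=17 depth=3 groups=5 -> no
String 3 '((((((((((()))))))))))()()()()': depth seq [1 2 3 4 5 6 7 8 9 10 11 10 9 8 7 6 5 4 3 2 1 0 1 0 1 0 1 0 1 0]
  -> pairs=15 depth=11 groups=5 -> yes
String 4 '()()((())())()(()((())()))(())(())': depth seq [1 0 1 0 1 2 3 2 1 2 1 0 1 0 1 2 1 2 3 4 3 2 3 2 1 0 1 2 1 0 1 2 1 0]
  -> pairs=17 depth=4 groups=7 -> no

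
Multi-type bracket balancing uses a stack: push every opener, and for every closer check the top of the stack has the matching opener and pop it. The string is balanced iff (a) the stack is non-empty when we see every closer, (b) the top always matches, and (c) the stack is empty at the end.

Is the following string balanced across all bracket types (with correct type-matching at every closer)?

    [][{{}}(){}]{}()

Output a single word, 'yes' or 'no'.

pos 0: push '['; stack = [
pos 1: ']' matches '['; pop; stack = (empty)
pos 2: push '['; stack = [
pos 3: push '{'; stack = [{
pos 4: push '{'; stack = [{{
pos 5: '}' matches '{'; pop; stack = [{
pos 6: '}' matches '{'; pop; stack = [
pos 7: push '('; stack = [(
pos 8: ')' matches '('; pop; stack = [
pos 9: push '{'; stack = [{
pos 10: '}' matches '{'; pop; stack = [
pos 11: ']' matches '['; pop; stack = (empty)
pos 12: push '{'; stack = {
pos 13: '}' matches '{'; pop; stack = (empty)
pos 14: push '('; stack = (
pos 15: ')' matches '('; pop; stack = (empty)
end: stack empty → VALID
Verdict: properly nested → yes

Answer: yes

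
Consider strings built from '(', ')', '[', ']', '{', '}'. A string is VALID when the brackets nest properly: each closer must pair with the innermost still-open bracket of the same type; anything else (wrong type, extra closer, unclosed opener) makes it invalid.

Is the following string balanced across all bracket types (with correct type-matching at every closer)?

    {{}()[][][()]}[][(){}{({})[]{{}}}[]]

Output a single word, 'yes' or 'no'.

Answer: yes

Derivation:
pos 0: push '{'; stack = {
pos 1: push '{'; stack = {{
pos 2: '}' matches '{'; pop; stack = {
pos 3: push '('; stack = {(
pos 4: ')' matches '('; pop; stack = {
pos 5: push '['; stack = {[
pos 6: ']' matches '['; pop; stack = {
pos 7: push '['; stack = {[
pos 8: ']' matches '['; pop; stack = {
pos 9: push '['; stack = {[
pos 10: push '('; stack = {[(
pos 11: ')' matches '('; pop; stack = {[
pos 12: ']' matches '['; pop; stack = {
pos 13: '}' matches '{'; pop; stack = (empty)
pos 14: push '['; stack = [
pos 15: ']' matches '['; pop; stack = (empty)
pos 16: push '['; stack = [
pos 17: push '('; stack = [(
pos 18: ')' matches '('; pop; stack = [
pos 19: push '{'; stack = [{
pos 20: '}' matches '{'; pop; stack = [
pos 21: push '{'; stack = [{
pos 22: push '('; stack = [{(
pos 23: push '{'; stack = [{({
pos 24: '}' matches '{'; pop; stack = [{(
pos 25: ')' matches '('; pop; stack = [{
pos 26: push '['; stack = [{[
pos 27: ']' matches '['; pop; stack = [{
pos 28: push '{'; stack = [{{
pos 29: push '{'; stack = [{{{
pos 30: '}' matches '{'; pop; stack = [{{
pos 31: '}' matches '{'; pop; stack = [{
pos 32: '}' matches '{'; pop; stack = [
pos 33: push '['; stack = [[
pos 34: ']' matches '['; pop; stack = [
pos 35: ']' matches '['; pop; stack = (empty)
end: stack empty → VALID
Verdict: properly nested → yes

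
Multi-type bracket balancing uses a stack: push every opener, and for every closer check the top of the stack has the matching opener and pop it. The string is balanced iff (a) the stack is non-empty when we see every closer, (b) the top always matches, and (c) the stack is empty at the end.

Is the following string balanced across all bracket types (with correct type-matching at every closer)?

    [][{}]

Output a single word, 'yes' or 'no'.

pos 0: push '['; stack = [
pos 1: ']' matches '['; pop; stack = (empty)
pos 2: push '['; stack = [
pos 3: push '{'; stack = [{
pos 4: '}' matches '{'; pop; stack = [
pos 5: ']' matches '['; pop; stack = (empty)
end: stack empty → VALID
Verdict: properly nested → yes

Answer: yes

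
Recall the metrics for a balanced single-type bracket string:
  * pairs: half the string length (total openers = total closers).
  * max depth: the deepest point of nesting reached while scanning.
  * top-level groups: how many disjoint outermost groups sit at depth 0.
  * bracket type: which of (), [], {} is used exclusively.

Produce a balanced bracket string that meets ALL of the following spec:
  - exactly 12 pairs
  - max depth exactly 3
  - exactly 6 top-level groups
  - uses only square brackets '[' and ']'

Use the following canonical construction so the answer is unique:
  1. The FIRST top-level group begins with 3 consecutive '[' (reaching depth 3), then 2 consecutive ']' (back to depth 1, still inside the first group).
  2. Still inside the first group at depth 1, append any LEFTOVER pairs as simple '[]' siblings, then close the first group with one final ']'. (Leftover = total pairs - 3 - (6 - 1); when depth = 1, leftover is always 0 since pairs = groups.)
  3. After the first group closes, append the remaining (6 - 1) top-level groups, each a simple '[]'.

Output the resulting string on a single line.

Answer: [[[]][][][][]][][][][][]

Derivation:
Spec: pairs=12 depth=3 groups=6
Leftover pairs = 12 - 3 - (6-1) = 4
First group: deep chain of depth 3 + 4 sibling pairs
Remaining 5 groups: simple '[]' each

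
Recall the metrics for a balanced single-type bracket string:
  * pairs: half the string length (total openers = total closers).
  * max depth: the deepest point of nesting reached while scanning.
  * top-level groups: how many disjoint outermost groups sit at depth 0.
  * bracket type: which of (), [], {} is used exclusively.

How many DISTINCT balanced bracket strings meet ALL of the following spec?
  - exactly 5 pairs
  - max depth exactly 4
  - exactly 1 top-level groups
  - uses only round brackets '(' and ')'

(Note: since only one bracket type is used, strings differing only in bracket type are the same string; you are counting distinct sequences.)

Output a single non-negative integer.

Answer: 5

Derivation:
Spec: pairs=5 depth=4 groups=1
Count(depth <= 4) = 13
Count(depth <= 3) = 8
Count(depth == 4) = 13 - 8 = 5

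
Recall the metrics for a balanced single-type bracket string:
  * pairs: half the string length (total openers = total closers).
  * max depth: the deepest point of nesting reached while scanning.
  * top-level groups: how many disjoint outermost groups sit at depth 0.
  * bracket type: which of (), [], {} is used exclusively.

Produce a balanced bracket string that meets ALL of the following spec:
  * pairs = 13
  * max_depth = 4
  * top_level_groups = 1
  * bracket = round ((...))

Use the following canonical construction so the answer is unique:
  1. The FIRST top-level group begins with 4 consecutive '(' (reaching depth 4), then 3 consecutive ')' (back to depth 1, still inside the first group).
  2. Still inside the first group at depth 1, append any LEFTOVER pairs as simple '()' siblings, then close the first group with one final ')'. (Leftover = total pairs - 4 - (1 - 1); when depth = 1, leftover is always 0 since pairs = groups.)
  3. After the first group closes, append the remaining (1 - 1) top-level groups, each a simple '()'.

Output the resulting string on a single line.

Answer: (((()))()()()()()()()()())

Derivation:
Spec: pairs=13 depth=4 groups=1
Leftover pairs = 13 - 4 - (1-1) = 9
First group: deep chain of depth 4 + 9 sibling pairs
Remaining 0 groups: simple '()' each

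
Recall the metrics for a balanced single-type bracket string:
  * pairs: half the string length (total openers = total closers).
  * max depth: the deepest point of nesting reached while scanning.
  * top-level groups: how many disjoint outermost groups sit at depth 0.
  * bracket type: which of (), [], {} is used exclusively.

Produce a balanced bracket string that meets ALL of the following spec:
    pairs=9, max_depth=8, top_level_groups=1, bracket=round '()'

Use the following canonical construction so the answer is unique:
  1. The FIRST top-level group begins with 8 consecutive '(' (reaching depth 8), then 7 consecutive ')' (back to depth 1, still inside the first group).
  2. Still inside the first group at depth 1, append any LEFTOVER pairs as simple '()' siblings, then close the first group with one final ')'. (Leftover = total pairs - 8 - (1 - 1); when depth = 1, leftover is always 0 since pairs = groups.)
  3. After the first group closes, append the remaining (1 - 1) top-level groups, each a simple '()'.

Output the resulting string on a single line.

Spec: pairs=9 depth=8 groups=1
Leftover pairs = 9 - 8 - (1-1) = 1
First group: deep chain of depth 8 + 1 sibling pairs
Remaining 0 groups: simple '()' each

Answer: (((((((()))))))())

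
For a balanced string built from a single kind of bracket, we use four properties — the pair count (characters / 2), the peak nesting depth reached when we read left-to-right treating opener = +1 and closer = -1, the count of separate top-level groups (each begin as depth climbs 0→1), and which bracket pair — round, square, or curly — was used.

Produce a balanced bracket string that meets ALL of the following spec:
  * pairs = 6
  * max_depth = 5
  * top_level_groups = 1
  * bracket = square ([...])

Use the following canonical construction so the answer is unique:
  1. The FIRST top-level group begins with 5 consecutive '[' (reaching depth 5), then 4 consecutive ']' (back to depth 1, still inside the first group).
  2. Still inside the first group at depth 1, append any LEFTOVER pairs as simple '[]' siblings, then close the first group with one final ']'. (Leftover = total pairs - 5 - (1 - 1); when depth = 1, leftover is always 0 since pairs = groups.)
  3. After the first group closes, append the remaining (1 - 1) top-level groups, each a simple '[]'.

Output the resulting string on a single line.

Answer: [[[[[]]]][]]

Derivation:
Spec: pairs=6 depth=5 groups=1
Leftover pairs = 6 - 5 - (1-1) = 1
First group: deep chain of depth 5 + 1 sibling pairs
Remaining 0 groups: simple '[]' each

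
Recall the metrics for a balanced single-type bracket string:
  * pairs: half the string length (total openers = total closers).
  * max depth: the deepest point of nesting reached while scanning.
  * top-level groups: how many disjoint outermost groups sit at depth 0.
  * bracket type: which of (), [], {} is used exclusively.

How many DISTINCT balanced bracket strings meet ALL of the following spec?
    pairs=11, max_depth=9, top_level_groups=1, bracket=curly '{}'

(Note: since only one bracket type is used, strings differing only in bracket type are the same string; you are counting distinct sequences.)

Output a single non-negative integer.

Answer: 133

Derivation:
Spec: pairs=11 depth=9 groups=1
Count(depth <= 9) = 16778
Count(depth <= 8) = 16645
Count(depth == 9) = 16778 - 16645 = 133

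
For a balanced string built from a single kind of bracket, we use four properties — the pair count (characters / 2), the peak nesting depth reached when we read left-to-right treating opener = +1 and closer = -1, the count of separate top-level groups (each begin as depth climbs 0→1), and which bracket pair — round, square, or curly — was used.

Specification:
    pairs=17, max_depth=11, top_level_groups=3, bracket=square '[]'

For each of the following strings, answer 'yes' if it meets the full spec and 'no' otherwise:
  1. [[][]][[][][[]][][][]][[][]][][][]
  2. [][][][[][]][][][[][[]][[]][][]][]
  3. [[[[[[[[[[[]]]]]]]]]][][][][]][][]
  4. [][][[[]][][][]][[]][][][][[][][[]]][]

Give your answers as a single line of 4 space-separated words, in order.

Answer: no no yes no

Derivation:
String 1 '[[][]][[][][[]][][][]][[][]][][][]': depth seq [1 2 1 2 1 0 1 2 1 2 1 2 3 2 1 2 1 2 1 2 1 0 1 2 1 2 1 0 1 0 1 0 1 0]
  -> pairs=17 depth=3 groups=6 -> no
String 2 '[][][][[][]][][][[][[]][[]][][]][]': depth seq [1 0 1 0 1 0 1 2 1 2 1 0 1 0 1 0 1 2 1 2 3 2 1 2 3 2 1 2 1 2 1 0 1 0]
  -> pairs=17 depth=3 groups=8 -> no
String 3 '[[[[[[[[[[[]]]]]]]]]][][][][]][][]': depth seq [1 2 3 4 5 6 7 8 9 10 11 10 9 8 7 6 5 4 3 2 1 2 1 2 1 2 1 2 1 0 1 0 1 0]
  -> pairs=17 depth=11 groups=3 -> yes
String 4 '[][][[[]][][][]][[]][][][][[][][[]]][]': depth seq [1 0 1 0 1 2 3 2 1 2 1 2 1 2 1 0 1 2 1 0 1 0 1 0 1 0 1 2 1 2 1 2 3 2 1 0 1 0]
  -> pairs=19 depth=3 groups=9 -> no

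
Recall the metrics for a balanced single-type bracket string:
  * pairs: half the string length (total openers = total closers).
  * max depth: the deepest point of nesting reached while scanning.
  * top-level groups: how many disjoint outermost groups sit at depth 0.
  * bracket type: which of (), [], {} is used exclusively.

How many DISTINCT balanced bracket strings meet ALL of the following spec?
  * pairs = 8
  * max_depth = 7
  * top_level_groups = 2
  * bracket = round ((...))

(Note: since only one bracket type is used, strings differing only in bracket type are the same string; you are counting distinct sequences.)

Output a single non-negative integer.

Answer: 2

Derivation:
Spec: pairs=8 depth=7 groups=2
Count(depth <= 7) = 429
Count(depth <= 6) = 427
Count(depth == 7) = 429 - 427 = 2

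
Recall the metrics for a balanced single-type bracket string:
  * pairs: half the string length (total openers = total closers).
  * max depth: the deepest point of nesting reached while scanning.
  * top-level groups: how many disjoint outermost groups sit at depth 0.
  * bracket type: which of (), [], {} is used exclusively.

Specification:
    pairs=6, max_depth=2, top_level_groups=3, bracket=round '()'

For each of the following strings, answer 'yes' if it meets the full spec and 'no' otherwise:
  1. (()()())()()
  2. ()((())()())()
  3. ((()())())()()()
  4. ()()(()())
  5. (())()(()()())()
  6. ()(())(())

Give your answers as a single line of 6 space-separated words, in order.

String 1 '(()()())()()': depth seq [1 2 1 2 1 2 1 0 1 0 1 0]
  -> pairs=6 depth=2 groups=3 -> yes
String 2 '()((())()())()': depth seq [1 0 1 2 3 2 1 2 1 2 1 0 1 0]
  -> pairs=7 depth=3 groups=3 -> no
String 3 '((()())())()()()': depth seq [1 2 3 2 3 2 1 2 1 0 1 0 1 0 1 0]
  -> pairs=8 depth=3 groups=4 -> no
String 4 '()()(()())': depth seq [1 0 1 0 1 2 1 2 1 0]
  -> pairs=5 depth=2 groups=3 -> no
String 5 '(())()(()()())()': depth seq [1 2 1 0 1 0 1 2 1 2 1 2 1 0 1 0]
  -> pairs=8 depth=2 groups=4 -> no
String 6 '()(())(())': depth seq [1 0 1 2 1 0 1 2 1 0]
  -> pairs=5 depth=2 groups=3 -> no

Answer: yes no no no no no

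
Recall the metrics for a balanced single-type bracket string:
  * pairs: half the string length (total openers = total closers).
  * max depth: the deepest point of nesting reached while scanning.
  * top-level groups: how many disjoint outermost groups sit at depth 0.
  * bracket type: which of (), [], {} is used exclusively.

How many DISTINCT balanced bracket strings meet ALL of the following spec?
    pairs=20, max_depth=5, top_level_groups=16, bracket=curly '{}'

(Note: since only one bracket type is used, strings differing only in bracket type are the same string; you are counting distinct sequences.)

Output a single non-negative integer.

Answer: 16

Derivation:
Spec: pairs=20 depth=5 groups=16
Count(depth <= 5) = 7084
Count(depth <= 4) = 7068
Count(depth == 5) = 7084 - 7068 = 16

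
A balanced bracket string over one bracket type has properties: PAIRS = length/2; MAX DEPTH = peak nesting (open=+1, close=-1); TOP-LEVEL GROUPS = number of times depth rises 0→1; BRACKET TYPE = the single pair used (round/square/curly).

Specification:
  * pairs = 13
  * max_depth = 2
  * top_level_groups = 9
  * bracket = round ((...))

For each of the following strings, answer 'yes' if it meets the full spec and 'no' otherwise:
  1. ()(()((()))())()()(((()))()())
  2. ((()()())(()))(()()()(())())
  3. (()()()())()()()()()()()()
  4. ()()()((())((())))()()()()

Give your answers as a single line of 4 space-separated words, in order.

String 1 '()(()((()))())()()(((()))()())': depth seq [1 0 1 2 1 2 3 4 3 2 1 2 1 0 1 0 1 0 1 2 3 4 3 2 1 2 1 2 1 0]
  -> pairs=15 depth=4 groups=5 -> no
String 2 '((()()())(()))(()()()(())())': depth seq [1 2 3 2 3 2 3 2 1 2 3 2 1 0 1 2 1 2 1 2 1 2 3 2 1 2 1 0]
  -> pairs=14 depth=3 groups=2 -> no
String 3 '(()()()())()()()()()()()()': depth seq [1 2 1 2 1 2 1 2 1 0 1 0 1 0 1 0 1 0 1 0 1 0 1 0 1 0]
  -> pairs=13 depth=2 groups=9 -> yes
String 4 '()()()((())((())))()()()()': depth seq [1 0 1 0 1 0 1 2 3 2 1 2 3 4 3 2 1 0 1 0 1 0 1 0 1 0]
  -> pairs=13 depth=4 groups=8 -> no

Answer: no no yes no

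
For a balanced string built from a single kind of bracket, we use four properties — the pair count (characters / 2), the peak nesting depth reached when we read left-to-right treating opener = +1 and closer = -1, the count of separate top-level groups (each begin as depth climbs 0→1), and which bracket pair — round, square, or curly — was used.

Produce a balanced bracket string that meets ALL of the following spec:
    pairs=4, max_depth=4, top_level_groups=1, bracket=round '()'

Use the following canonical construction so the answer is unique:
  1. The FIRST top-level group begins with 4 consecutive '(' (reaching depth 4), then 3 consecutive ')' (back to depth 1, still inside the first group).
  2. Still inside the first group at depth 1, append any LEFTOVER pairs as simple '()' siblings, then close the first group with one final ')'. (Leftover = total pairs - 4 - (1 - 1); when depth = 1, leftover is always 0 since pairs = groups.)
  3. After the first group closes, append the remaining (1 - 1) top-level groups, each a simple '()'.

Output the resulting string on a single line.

Spec: pairs=4 depth=4 groups=1
Leftover pairs = 4 - 4 - (1-1) = 0
First group: deep chain of depth 4 + 0 sibling pairs
Remaining 0 groups: simple '()' each

Answer: (((())))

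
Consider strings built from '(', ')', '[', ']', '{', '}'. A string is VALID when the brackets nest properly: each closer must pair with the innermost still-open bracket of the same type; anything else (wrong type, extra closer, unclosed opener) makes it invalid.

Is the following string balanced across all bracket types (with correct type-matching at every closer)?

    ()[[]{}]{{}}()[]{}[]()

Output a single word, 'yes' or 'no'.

Answer: yes

Derivation:
pos 0: push '('; stack = (
pos 1: ')' matches '('; pop; stack = (empty)
pos 2: push '['; stack = [
pos 3: push '['; stack = [[
pos 4: ']' matches '['; pop; stack = [
pos 5: push '{'; stack = [{
pos 6: '}' matches '{'; pop; stack = [
pos 7: ']' matches '['; pop; stack = (empty)
pos 8: push '{'; stack = {
pos 9: push '{'; stack = {{
pos 10: '}' matches '{'; pop; stack = {
pos 11: '}' matches '{'; pop; stack = (empty)
pos 12: push '('; stack = (
pos 13: ')' matches '('; pop; stack = (empty)
pos 14: push '['; stack = [
pos 15: ']' matches '['; pop; stack = (empty)
pos 16: push '{'; stack = {
pos 17: '}' matches '{'; pop; stack = (empty)
pos 18: push '['; stack = [
pos 19: ']' matches '['; pop; stack = (empty)
pos 20: push '('; stack = (
pos 21: ')' matches '('; pop; stack = (empty)
end: stack empty → VALID
Verdict: properly nested → yes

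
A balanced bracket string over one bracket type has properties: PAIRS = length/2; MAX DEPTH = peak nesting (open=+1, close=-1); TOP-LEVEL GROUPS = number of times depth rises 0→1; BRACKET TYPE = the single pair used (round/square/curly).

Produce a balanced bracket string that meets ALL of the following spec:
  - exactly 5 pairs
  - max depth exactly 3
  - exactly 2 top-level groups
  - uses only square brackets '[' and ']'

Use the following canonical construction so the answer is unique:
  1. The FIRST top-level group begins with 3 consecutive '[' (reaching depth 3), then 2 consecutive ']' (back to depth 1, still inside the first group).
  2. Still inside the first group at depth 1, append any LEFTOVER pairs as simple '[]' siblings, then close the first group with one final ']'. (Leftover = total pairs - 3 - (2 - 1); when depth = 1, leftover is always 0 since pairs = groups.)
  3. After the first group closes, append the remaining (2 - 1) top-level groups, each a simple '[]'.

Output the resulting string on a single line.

Spec: pairs=5 depth=3 groups=2
Leftover pairs = 5 - 3 - (2-1) = 1
First group: deep chain of depth 3 + 1 sibling pairs
Remaining 1 groups: simple '[]' each

Answer: [[[]][]][]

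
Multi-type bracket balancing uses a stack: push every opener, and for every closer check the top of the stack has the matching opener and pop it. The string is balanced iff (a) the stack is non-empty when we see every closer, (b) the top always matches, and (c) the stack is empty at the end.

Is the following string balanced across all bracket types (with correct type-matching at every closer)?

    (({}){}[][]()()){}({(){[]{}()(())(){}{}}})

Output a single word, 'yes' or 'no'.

pos 0: push '('; stack = (
pos 1: push '('; stack = ((
pos 2: push '{'; stack = (({
pos 3: '}' matches '{'; pop; stack = ((
pos 4: ')' matches '('; pop; stack = (
pos 5: push '{'; stack = ({
pos 6: '}' matches '{'; pop; stack = (
pos 7: push '['; stack = ([
pos 8: ']' matches '['; pop; stack = (
pos 9: push '['; stack = ([
pos 10: ']' matches '['; pop; stack = (
pos 11: push '('; stack = ((
pos 12: ')' matches '('; pop; stack = (
pos 13: push '('; stack = ((
pos 14: ')' matches '('; pop; stack = (
pos 15: ')' matches '('; pop; stack = (empty)
pos 16: push '{'; stack = {
pos 17: '}' matches '{'; pop; stack = (empty)
pos 18: push '('; stack = (
pos 19: push '{'; stack = ({
pos 20: push '('; stack = ({(
pos 21: ')' matches '('; pop; stack = ({
pos 22: push '{'; stack = ({{
pos 23: push '['; stack = ({{[
pos 24: ']' matches '['; pop; stack = ({{
pos 25: push '{'; stack = ({{{
pos 26: '}' matches '{'; pop; stack = ({{
pos 27: push '('; stack = ({{(
pos 28: ')' matches '('; pop; stack = ({{
pos 29: push '('; stack = ({{(
pos 30: push '('; stack = ({{((
pos 31: ')' matches '('; pop; stack = ({{(
pos 32: ')' matches '('; pop; stack = ({{
pos 33: push '('; stack = ({{(
pos 34: ')' matches '('; pop; stack = ({{
pos 35: push '{'; stack = ({{{
pos 36: '}' matches '{'; pop; stack = ({{
pos 37: push '{'; stack = ({{{
pos 38: '}' matches '{'; pop; stack = ({{
pos 39: '}' matches '{'; pop; stack = ({
pos 40: '}' matches '{'; pop; stack = (
pos 41: ')' matches '('; pop; stack = (empty)
end: stack empty → VALID
Verdict: properly nested → yes

Answer: yes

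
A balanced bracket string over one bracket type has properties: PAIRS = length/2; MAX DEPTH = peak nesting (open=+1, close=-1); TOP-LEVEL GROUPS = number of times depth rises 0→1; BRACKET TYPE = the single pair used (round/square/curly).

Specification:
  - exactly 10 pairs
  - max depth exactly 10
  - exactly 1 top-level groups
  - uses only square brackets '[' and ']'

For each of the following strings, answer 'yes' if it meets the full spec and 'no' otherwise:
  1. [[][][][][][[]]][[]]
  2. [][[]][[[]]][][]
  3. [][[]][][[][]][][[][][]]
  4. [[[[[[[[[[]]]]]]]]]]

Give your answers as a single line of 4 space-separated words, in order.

String 1 '[[][][][][][[]]][[]]': depth seq [1 2 1 2 1 2 1 2 1 2 1 2 3 2 1 0 1 2 1 0]
  -> pairs=10 depth=3 groups=2 -> no
String 2 '[][[]][[[]]][][]': depth seq [1 0 1 2 1 0 1 2 3 2 1 0 1 0 1 0]
  -> pairs=8 depth=3 groups=5 -> no
String 3 '[][[]][][[][]][][[][][]]': depth seq [1 0 1 2 1 0 1 0 1 2 1 2 1 0 1 0 1 2 1 2 1 2 1 0]
  -> pairs=12 depth=2 groups=6 -> no
String 4 '[[[[[[[[[[]]]]]]]]]]': depth seq [1 2 3 4 5 6 7 8 9 10 9 8 7 6 5 4 3 2 1 0]
  -> pairs=10 depth=10 groups=1 -> yes

Answer: no no no yes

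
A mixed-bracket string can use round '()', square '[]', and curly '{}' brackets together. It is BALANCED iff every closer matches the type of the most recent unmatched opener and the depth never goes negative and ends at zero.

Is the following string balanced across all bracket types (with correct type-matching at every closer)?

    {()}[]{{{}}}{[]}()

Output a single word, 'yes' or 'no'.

Answer: yes

Derivation:
pos 0: push '{'; stack = {
pos 1: push '('; stack = {(
pos 2: ')' matches '('; pop; stack = {
pos 3: '}' matches '{'; pop; stack = (empty)
pos 4: push '['; stack = [
pos 5: ']' matches '['; pop; stack = (empty)
pos 6: push '{'; stack = {
pos 7: push '{'; stack = {{
pos 8: push '{'; stack = {{{
pos 9: '}' matches '{'; pop; stack = {{
pos 10: '}' matches '{'; pop; stack = {
pos 11: '}' matches '{'; pop; stack = (empty)
pos 12: push '{'; stack = {
pos 13: push '['; stack = {[
pos 14: ']' matches '['; pop; stack = {
pos 15: '}' matches '{'; pop; stack = (empty)
pos 16: push '('; stack = (
pos 17: ')' matches '('; pop; stack = (empty)
end: stack empty → VALID
Verdict: properly nested → yes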